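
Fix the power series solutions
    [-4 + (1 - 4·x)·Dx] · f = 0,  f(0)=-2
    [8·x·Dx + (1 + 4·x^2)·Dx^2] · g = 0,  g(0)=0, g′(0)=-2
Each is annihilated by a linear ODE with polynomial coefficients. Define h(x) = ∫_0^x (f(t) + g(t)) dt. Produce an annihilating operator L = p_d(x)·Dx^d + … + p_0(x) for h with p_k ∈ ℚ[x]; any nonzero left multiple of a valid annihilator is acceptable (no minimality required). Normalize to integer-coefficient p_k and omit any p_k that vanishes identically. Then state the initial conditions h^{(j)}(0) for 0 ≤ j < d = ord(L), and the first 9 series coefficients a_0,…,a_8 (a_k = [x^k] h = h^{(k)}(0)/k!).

L = (-8 + 128·x + 96·x^2)·Dx^2 + (13 - 8·x + 100·x^2 + 96·x^3)·Dx^3 + (-1 + 3·x + 12·x^3 + 16·x^4)·Dx^4  (order 4).
h: a_k = 0, -2, -5, -32/3, -94/3, -512/5, -1712/5, -8192/7, -28656/7, …
ICs: h(0) = 0, h′(0) = -2, h′′(0) = -10, h′′′(0) = -64.

f: a_k = -2, -8, -32, -128, -512, -2048, -8192, -32768, -131072, …
g: a_k = 0, -2, 0, 8/3, 0, -32/5, 0, 128/7, 0, …
Weyl lclm of L_f,L_g ⇒ L₀ (ord ≤ 3).
Integrate: L := L₀·Dx.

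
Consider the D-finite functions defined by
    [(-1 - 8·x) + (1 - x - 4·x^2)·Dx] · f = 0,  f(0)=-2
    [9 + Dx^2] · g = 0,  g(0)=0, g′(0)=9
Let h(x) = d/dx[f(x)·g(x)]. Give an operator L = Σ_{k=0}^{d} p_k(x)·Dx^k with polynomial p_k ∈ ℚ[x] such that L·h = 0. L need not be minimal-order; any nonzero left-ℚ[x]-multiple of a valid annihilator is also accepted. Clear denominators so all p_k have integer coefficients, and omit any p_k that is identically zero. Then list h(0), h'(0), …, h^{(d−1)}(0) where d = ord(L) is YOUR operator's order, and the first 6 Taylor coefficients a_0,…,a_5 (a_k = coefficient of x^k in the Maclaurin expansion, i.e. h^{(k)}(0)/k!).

f: a_k = -2, -2, -10, -18, -58, -130, …
g: a_k = 0, 9, 0, -27/2, 0, 243/40, …
L₀ := L_f ⊗_s L_g (sym. prod.), ord ≤ 2.
Derive L from L₀ (diff closure).
L = (-33 - 162·x - 567·x^2 + 648·x^3 + 1296·x^4) + (6 + 66·x + 216·x^2 + 576·x^3)·Dx + (1 - 10·x - 31·x^2 + 72·x^3 + 144·x^4)·Dx^2  (order 2).
h: a_k = -18, -36, -189, -540, -7983/4, -56349/10, …
ICs: h(0) = -18, h′(0) = -36.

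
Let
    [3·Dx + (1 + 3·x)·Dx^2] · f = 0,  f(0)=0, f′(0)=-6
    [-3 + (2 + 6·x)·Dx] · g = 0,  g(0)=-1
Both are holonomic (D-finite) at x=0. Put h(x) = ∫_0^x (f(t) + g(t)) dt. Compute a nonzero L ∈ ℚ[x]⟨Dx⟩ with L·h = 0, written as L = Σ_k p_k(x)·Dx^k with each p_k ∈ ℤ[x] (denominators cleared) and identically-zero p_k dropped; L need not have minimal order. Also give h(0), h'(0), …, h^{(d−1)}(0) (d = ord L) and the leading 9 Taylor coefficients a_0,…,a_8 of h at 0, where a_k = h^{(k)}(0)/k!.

f: a_k = 0, -6, 9, -18, 81/2, -486/5, 243, -4374/7, 6561/4, …
g: a_k = -1, -3/2, 9/8, -27/16, 405/128, -1701/256, 15309/1024, -72171/2048, 2814669/32768, …
h₀=f+g: left-lcm gives L₀, ord ≤ 3.
∫: right-multiply L₀ by Dx.
L = 9·Dx^2 + (15 + 45·x)·Dx^3 + (2 + 12·x + 18·x^2)·Dx^4  (order 4).
h: a_k = 0, -1, -15/4, 27/8, -315/64, 5589/640, -44307/2560, 264141/7168, -9463149/114688, …
ICs: h(0) = 0, h′(0) = -1, h′′(0) = -15/2, h′′′(0) = 81/4.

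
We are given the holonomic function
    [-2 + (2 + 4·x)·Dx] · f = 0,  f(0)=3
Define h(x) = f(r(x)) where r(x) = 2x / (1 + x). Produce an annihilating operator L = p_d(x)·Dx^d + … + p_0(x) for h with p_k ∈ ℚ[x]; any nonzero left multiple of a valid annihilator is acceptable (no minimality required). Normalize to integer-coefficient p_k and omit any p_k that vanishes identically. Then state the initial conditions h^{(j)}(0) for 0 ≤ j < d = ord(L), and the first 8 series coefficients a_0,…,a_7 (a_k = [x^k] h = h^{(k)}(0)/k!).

L = -2 + (1 + 6·x + 5·x^2)·Dx  (order 1).
h: a_k = 3, 6, -12, 30, -90, 306, -1128, 4386, …
ICs: h(0) = 3.

f: a_k = 3, 3, -3/2, 3/2, -15/8, 21/8, -63/16, 99/16, …
Substitute x→r, Dx→(1/r')Dx; clear ⇒ L₀.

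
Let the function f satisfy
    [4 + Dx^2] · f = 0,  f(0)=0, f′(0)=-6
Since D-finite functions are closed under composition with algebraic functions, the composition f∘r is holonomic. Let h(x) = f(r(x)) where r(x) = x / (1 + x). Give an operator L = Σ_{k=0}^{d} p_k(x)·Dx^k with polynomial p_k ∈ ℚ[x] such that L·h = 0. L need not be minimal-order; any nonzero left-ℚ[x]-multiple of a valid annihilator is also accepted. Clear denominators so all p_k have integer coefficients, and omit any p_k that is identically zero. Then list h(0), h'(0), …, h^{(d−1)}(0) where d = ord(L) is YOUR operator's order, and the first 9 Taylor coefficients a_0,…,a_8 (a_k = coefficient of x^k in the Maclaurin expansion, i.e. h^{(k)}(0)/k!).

L = 4 + (2 + 6·x + 6·x^2 + 2·x^3)·Dx + (1 + 4·x + 6·x^2 + 4·x^3 + x^4)·Dx^2  (order 2).
h: a_k = 0, -6, 6, -2, -6, 86/5, -30, 4418/105, -758/15, …
ICs: h(0) = 0, h′(0) = -6.

f: a_k = 0, -6, 0, 4, 0, -4/5, 0, 8/105, 0, …
L₀ from L_f via x↦r, Dx↦r'^{-1}Dx.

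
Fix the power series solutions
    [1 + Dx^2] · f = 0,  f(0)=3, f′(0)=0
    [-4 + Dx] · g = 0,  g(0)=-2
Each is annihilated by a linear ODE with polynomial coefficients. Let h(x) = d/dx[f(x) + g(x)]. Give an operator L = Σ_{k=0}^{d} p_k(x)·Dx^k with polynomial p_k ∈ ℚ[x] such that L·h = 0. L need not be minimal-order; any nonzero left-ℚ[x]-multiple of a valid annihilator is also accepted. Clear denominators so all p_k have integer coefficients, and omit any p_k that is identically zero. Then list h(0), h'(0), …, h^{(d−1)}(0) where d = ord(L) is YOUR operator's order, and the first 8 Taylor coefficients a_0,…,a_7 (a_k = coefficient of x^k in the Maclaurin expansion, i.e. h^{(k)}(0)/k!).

L = 4 - Dx + 4·Dx^2 - Dx^3  (order 3).
h: a_k = -8, -35, -64, -509/6, -256/3, -1639/24, -2048/45, -131069/5040, …
ICs: h(0) = -8, h′(0) = -35, h′′(0) = -128.

f: a_k = 3, 0, -3/2, 0, 1/8, 0, -1/240, 0, …
g: a_k = -2, -8, -16, -64/3, -64/3, -256/15, -512/45, -2048/315, …
h₀=f+g: left-lcm gives L₀, ord ≤ 3.
h=h₀': d/dx-closure on L₀ ⇒ L.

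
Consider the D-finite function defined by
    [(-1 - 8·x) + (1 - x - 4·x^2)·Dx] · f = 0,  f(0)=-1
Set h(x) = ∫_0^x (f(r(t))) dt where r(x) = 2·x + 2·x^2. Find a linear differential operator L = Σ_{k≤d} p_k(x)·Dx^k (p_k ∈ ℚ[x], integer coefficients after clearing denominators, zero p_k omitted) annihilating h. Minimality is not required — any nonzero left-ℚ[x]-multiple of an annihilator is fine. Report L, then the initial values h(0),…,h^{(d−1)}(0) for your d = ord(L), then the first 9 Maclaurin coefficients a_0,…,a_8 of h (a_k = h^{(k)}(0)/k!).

f: a_k = -1, -1, -5, -9, -29, -65, -181, -441, -1165, …
f∘r: x↦r, Dx↦Dx/r' in L_f ⇒ L₀.
h=∫h₀ ⇒ L = L₀·Dx.
L = (2 + 36·x + 96·x^2 + 64·x^3)·Dx + (-1 + 2·x + 18·x^2 + 32·x^3 + 16·x^4)·Dx^2  (order 2).
h: a_k = 0, -1, -1, -22/3, -28, -140, -692, -24840/7, -18576, …
ICs: h(0) = 0, h′(0) = -1.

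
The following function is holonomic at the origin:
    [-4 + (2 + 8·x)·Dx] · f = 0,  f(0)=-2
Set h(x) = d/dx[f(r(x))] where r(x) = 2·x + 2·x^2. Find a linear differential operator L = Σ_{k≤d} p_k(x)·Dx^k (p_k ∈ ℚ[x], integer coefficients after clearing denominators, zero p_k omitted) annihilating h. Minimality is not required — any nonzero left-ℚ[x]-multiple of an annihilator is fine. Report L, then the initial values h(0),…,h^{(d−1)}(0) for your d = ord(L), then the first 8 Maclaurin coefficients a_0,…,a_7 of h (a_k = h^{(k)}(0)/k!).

f: a_k = -2, -4, 4, -8, 20, -56, 168, -528, …
h₀=f(r): pull back L_f along r ⇒ L₀.
h=h₀': d/dx-closure on L₀ ⇒ L.
L = -2 + (-1 - 10·x - 24·x^2 - 16·x^3)·Dx  (order 1).
h: a_k = -8, 16, -96, 576, -3520, 21888, -137984, 879104, …
ICs: h(0) = -8.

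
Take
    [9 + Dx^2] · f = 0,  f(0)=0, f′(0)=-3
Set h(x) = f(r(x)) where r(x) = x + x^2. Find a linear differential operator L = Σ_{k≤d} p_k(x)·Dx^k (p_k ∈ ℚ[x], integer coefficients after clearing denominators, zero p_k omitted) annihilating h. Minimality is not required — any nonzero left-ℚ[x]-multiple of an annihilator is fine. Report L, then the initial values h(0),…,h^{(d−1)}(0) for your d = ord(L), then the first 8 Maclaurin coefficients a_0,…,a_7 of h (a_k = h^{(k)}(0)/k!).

f: a_k = 0, -3, 0, 9/2, 0, -81/40, 0, 243/560, …
h₀=f(r): pull back L_f along r ⇒ L₀.
L = (9 + 54·x + 108·x^2 + 72·x^3) - 2·Dx + (1 + 2·x)·Dx^2  (order 2).
h: a_k = 0, -3, -3, 9/2, 27/2, 459/40, -45/8, -11097/560, …
ICs: h(0) = 0, h′(0) = -3.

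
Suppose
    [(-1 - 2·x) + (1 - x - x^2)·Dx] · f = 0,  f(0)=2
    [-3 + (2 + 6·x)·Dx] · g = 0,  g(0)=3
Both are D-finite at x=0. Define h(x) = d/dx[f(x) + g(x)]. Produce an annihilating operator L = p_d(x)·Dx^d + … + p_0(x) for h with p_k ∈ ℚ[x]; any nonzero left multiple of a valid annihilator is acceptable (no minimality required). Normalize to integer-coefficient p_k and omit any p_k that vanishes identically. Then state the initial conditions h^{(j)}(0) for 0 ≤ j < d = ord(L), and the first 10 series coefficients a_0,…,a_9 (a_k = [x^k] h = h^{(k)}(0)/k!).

f: a_k = 2, 2, 4, 6, 10, 16, 26, 42, 68, 110, …
g: a_k = 3, 9/2, -27/8, 81/16, -1215/128, 5103/256, -45927/1024, 216513/2048, -8444007/32768, 42220035/65536, …
Sum ⇒ L₀ = lclm(L_f,L_g) in ℚ(x)⟨Dx⟩.
Differentiate: ansatz ord ≤ ord L₀ ⇒ L.
L = (-216 - 666·x - 972·x^2 - 468·x^3 - 270·x^4) + (-45 - 624·x - 2079·x^2 - 2688·x^3 - 1737·x^4 - 810·x^5)·Dx + (22 + 122·x + 146·x^2 - 162·x^3 - 426·x^4 - 474·x^5 - 180·x^6)·Dx^2  (order 2).
h: a_k = 13/2, 5/4, 531/16, 65/32, 45995/256, -57909/512, 2117703/2048, -6215783/4096, 444860955/65536, -1919913625/131072, …
ICs: h(0) = 13/2, h′(0) = 5/4.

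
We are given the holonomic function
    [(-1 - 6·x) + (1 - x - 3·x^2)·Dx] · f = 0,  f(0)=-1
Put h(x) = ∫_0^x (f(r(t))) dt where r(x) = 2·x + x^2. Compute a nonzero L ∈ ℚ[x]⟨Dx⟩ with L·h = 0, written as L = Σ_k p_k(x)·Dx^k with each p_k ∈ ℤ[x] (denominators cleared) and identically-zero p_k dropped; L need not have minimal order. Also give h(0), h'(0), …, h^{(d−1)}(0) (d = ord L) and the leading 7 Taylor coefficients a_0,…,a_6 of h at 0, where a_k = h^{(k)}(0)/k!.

L = (2 + 26·x + 36·x^2 + 12·x^3)·Dx + (-1 + 2·x + 13·x^2 + 12·x^3 + 3·x^4)·Dx^2  (order 2).
h: a_k = 0, -1, -1, -17/3, -18, -392/5, -965/3, …
ICs: h(0) = 0, h′(0) = -1.

f: a_k = -1, -1, -4, -7, -19, -40, -97, …
Substitute x→r, Dx→(1/r')Dx; clear ⇒ L₀.
∫: right-multiply L₀ by Dx.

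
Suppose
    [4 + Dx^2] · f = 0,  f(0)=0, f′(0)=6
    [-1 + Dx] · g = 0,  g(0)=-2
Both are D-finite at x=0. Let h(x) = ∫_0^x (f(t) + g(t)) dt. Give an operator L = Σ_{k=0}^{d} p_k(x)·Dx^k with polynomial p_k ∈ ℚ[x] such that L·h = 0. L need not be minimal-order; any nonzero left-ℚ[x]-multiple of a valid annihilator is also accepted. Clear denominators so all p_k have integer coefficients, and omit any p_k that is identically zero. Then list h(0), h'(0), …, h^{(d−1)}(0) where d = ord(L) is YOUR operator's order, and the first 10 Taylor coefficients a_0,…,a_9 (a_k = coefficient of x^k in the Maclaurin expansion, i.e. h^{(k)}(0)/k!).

L = -4·Dx + 4·Dx^2 - Dx^3 + Dx^4  (order 4).
h: a_k = 0, -2, 2, -1/3, -13/12, -1/60, 47/360, -1/2520, -193/20160, -1/181440, …
ICs: h(0) = 0, h′(0) = -2, h′′(0) = 4, h′′′(0) = -2.

f: a_k = 0, 6, 0, -4, 0, 4/5, 0, -8/105, 0, 4/945, …
g: a_k = -2, -2, -1, -1/3, -1/12, -1/60, -1/360, -1/2520, -1/20160, -1/181440, …
Weyl lclm of L_f,L_g ⇒ L₀ (ord ≤ 3).
h=∫₀ˣh₀: take L = L₀·Dx.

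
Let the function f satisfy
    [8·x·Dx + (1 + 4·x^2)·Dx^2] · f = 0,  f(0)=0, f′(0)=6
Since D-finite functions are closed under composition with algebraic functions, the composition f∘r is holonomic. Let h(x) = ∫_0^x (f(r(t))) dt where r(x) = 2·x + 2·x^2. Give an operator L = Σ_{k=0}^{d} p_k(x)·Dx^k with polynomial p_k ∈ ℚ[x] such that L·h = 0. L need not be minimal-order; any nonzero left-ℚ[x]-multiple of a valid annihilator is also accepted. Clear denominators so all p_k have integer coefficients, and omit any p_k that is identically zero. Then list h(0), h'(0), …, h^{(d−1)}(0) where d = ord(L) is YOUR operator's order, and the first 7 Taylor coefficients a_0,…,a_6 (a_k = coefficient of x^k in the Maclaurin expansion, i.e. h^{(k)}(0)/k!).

L = (-2 + 32·x + 128·x^2 + 192·x^3 + 96·x^4)·Dx^2 + (1 + 2·x + 16·x^2 + 64·x^3 + 80·x^4 + 32·x^5)·Dx^3  (order 3).
h: a_k = 0, 0, 6, 4, -16, -192/5, 352/5, …
ICs: h(0) = 0, h′(0) = 0, h′′(0) = 12.

f: a_k = 0, 6, 0, -8, 0, 96/5, 0, …
f∘r: x↦r, Dx↦Dx/r' in L_f ⇒ L₀.
h=∫h₀ ⇒ L = L₀·Dx.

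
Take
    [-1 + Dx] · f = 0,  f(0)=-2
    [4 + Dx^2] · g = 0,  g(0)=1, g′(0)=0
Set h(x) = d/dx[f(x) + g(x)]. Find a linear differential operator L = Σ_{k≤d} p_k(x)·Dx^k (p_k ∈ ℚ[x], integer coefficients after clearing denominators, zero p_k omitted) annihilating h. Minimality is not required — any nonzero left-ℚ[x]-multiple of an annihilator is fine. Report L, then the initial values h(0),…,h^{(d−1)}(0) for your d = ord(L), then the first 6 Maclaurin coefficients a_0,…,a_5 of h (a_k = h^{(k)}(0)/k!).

f: a_k = -2, -2, -1, -1/3, -1/12, -1/60, …
g: a_k = 1, 0, -2, 0, 2/3, 0, …
f+g: L₀ = lclm(L_f,L_g), ord ≤ 1+2.
h₀' ⇒ L via d/dx closure of L₀.
L = 4 - 4·Dx + Dx^2 - Dx^3  (order 3).
h: a_k = -2, -6, -1, 7/3, -1/12, -11/20, …
ICs: h(0) = -2, h′(0) = -6, h′′(0) = -2.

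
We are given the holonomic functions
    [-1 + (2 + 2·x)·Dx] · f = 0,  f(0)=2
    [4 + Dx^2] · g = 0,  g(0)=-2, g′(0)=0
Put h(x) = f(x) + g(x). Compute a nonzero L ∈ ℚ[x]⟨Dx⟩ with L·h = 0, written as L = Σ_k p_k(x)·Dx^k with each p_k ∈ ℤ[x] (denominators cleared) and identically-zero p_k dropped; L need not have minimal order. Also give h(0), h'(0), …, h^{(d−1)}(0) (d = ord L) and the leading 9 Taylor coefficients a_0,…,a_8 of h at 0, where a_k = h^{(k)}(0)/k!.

f: a_k = 2, 1, -1/4, 1/8, -5/64, 7/128, -21/512, 33/1024, -429/16384, …
g: a_k = -2, 0, 4, 0, -4/3, 0, 8/45, 0, -4/315, …
Weyl lclm of L_f,L_g ⇒ L₀ (ord ≤ 3).
L = (-76 - 128·x - 64·x^2) + (120 + 376·x + 384·x^2 + 128·x^3)·Dx + (-19 - 32·x - 16·x^2)·Dx^2 + (30 + 94·x + 96·x^2 + 32·x^3)·Dx^3  (order 3).
h: a_k = 0, 1, 15/4, 1/8, -271/192, 7/128, 3151/23040, 33/1024, -200671/5160960, …
ICs: h(0) = 0, h′(0) = 1, h′′(0) = 15/2.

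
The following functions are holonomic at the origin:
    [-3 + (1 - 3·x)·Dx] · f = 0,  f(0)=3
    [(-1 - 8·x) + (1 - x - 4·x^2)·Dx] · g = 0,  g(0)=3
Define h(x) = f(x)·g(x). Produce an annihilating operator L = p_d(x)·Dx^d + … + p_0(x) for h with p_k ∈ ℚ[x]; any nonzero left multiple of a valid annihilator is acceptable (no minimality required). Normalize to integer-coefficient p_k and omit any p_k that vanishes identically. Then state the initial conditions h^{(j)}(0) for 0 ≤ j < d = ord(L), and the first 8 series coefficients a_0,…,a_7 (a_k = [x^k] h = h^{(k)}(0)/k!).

L = (-4 - 2·x + 36·x^2) + (1 - 4·x - x^2 + 12·x^3)·Dx  (order 1).
h: a_k = 9, 36, 153, 540, 1881, 6228, 20313, 64908, …
ICs: h(0) = 9.

f: a_k = 3, 9, 27, 81, 243, 729, 2187, 6561, …
g: a_k = 3, 3, 15, 27, 87, 195, 543, 1323, …
h₀=f·g: eliminate ⇒ L₀, order ≤ 1·1.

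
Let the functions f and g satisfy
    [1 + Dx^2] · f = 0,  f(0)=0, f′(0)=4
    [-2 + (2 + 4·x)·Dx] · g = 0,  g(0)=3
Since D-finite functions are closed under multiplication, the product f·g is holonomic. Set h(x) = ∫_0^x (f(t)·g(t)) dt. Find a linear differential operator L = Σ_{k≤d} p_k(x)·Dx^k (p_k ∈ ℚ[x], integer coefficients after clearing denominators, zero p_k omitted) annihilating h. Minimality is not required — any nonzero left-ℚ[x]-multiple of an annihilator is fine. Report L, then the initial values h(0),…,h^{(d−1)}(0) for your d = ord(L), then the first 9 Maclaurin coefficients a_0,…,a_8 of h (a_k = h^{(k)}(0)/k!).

L = (4 + 4·x + 4·x^2)·Dx + (-2 - 4·x)·Dx^2 + (1 + 4·x + 4·x^2)·Dx^3  (order 3).
h: a_k = 0, 0, 6, 4, -2, 4/5, -16/15, 48/35, -191/105, …
ICs: h(0) = 0, h′(0) = 0, h′′(0) = 12.

f: a_k = 0, 4, 0, -2/3, 0, 1/30, 0, -1/1260, 0, …
g: a_k = 3, 3, -3/2, 3/2, -15/8, 21/8, -63/16, 99/16, -1287/128, …
Sym-product of L_f,L_g gives L₀ (≤ ord 2).
Integrate: L := L₀·Dx.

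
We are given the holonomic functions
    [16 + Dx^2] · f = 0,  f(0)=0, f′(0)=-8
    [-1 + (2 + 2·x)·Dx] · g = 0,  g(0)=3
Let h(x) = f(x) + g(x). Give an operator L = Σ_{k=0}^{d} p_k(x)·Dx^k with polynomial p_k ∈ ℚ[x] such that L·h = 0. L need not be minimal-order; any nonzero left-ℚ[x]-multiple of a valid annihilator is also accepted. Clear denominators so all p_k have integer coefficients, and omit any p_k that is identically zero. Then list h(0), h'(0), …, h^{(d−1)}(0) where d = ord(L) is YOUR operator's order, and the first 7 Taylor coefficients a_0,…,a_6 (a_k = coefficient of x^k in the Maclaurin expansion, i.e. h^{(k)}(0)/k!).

L = (-1072 - 2048·x - 1024·x^2) + (2016 + 6112·x + 6144·x^2 + 2048·x^3)·Dx + (-67 - 128·x - 64·x^2)·Dx^2 + (126 + 382·x + 384·x^2 + 128·x^3)·Dx^3  (order 3).
h: a_k = 3, -13/2, -3/8, 1033/48, -15/128, -65221/3840, -63/1024, …
ICs: h(0) = 3, h′(0) = -13/2, h′′(0) = -3/4.

f: a_k = 0, -8, 0, 64/3, 0, -256/15, 0, …
g: a_k = 3, 3/2, -3/8, 3/16, -15/128, 21/256, -63/1024, …
L₀ := lclm(L_f,L_g); ord L₀ ≤ 2+1.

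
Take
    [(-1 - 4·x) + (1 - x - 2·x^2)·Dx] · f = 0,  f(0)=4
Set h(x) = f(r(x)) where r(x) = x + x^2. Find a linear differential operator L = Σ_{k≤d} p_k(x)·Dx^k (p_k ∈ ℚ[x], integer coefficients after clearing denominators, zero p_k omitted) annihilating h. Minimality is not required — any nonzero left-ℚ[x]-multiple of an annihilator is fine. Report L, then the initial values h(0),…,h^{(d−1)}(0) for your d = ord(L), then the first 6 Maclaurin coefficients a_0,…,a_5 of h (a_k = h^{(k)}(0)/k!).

L = (1 + 6·x + 12·x^2 + 8·x^3) + (-1 + x + 3·x^2 + 4·x^3 + 2·x^4)·Dx  (order 1).
h: a_k = 4, 4, 16, 44, 116, 320, …
ICs: h(0) = 4.

f: a_k = 4, 4, 12, 20, 44, 84, …
L₀ from L_f via x↦r, Dx↦r'^{-1}Dx.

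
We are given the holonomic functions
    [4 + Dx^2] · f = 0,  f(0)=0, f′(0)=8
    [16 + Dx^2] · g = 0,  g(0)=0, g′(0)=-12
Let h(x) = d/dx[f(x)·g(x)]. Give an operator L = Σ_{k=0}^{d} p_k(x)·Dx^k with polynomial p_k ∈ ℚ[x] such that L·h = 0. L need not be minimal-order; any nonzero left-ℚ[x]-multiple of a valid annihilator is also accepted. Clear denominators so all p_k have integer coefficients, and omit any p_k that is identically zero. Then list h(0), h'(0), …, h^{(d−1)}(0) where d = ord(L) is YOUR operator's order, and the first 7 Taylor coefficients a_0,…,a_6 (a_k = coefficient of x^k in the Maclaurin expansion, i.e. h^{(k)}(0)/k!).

f: a_k = 0, 8, 0, -16/3, 0, 16/15, 0, …
g: a_k = 0, -12, 0, 32, 0, -128/5, 0, …
f·g: L₀ = L_f ⊗_s L_g, ord ≤ 2·2.
Derive L from L₀ (diff closure).
L = 144 + 40·Dx^2 + Dx^4  (order 4).
h: a_k = 0, -192, 0, 1280, 0, -11648/5, 0, …
ICs: h(0) = 0, h′(0) = -192, h′′(0) = 0, h′′′(0) = 7680.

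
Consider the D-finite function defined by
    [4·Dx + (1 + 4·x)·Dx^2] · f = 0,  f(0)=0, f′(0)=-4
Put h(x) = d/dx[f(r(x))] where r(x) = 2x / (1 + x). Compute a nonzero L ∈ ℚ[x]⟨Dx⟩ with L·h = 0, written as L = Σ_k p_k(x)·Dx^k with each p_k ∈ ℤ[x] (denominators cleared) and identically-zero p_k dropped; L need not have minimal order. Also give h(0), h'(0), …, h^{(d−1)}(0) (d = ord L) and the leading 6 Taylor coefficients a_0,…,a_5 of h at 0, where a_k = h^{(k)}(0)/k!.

f: a_k = 0, -4, 8, -64/3, 64, -1024/5, …
h₀=f(r): pull back L_f along r ⇒ L₀.
h₀' ⇒ L via d/dx closure of L₀.
L = (10 + 18·x) + (1 + 10·x + 9·x^2)·Dx  (order 1).
h: a_k = -8, 80, -728, 6560, -59048, 531440, …
ICs: h(0) = -8.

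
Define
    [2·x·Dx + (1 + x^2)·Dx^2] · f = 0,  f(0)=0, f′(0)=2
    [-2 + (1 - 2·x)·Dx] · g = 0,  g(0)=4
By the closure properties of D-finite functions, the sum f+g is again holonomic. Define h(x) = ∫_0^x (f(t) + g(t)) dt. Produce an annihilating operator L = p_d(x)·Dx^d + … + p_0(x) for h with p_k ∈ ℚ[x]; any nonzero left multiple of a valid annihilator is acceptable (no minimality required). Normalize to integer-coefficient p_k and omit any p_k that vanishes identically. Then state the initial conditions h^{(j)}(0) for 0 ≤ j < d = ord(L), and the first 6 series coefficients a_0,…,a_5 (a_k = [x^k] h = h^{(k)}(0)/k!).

L = (4 - 32·x - 12·x^2)·Dx^2 + (-13 + 4·x - 25·x^2 - 12·x^3)·Dx^3 + (2 - 3·x - 3·x^3 - 2·x^4)·Dx^4  (order 4).
h: a_k = 0, 4, 5, 16/3, 47/6, 64/5, …
ICs: h(0) = 0, h′(0) = 4, h′′(0) = 10, h′′′(0) = 32.

f: a_k = 0, 2, 0, -2/3, 0, 2/5, …
g: a_k = 4, 8, 16, 32, 64, 128, …
Weyl lclm of L_f,L_g ⇒ L₀ (ord ≤ 3).
h=∫₀ˣh₀: take L = L₀·Dx.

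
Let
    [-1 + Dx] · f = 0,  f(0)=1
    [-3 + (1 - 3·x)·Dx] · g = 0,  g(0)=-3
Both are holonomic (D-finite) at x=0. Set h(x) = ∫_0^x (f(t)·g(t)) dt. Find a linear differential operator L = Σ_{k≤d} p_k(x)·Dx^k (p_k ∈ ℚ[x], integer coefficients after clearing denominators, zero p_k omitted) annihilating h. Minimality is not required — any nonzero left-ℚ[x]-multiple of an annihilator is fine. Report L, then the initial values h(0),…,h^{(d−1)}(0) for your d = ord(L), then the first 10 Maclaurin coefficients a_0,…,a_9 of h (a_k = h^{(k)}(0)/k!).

L = (4 - 3·x)·Dx + (-1 + 3·x)·Dx^2  (order 2).
h: a_k = 0, -3, -6, -25/2, -113/4, -2713/40, -5087/30, -104647/240, -1538311/1344, -369194641/120960, …
ICs: h(0) = 0, h′(0) = -3.

f: a_k = 1, 1, 1/2, 1/6, 1/24, 1/120, 1/720, 1/5040, 1/40320, 1/362880, …
g: a_k = -3, -9, -27, -81, -243, -729, -2187, -6561, -19683, -59049, …
Product ⇒ symmetric product L₀, ord ≤ 1.
Integrate: L := L₀·Dx.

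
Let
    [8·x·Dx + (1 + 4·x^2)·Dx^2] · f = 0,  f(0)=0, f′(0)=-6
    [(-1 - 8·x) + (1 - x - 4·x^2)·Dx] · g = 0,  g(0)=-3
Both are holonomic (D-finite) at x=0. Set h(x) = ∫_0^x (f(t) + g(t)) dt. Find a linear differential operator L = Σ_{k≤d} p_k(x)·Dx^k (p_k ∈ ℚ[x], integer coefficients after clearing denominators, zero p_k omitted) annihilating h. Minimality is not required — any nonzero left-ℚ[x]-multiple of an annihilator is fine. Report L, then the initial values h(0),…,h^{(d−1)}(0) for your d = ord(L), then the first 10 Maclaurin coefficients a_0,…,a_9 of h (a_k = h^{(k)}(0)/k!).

f: a_k = 0, -6, 0, 8, 0, -96/5, 0, 384/7, 0, -512/3, …
g: a_k = -3, -3, -15, -27, -87, -195, -543, -1323, -3495, -8787, …
L₀ := lclm(L_f,L_g); ord L₀ ≤ 2+1.
h=∫h₀ ⇒ L = L₀·Dx.
L = (40 - 160·x - 2272·x^2 - 4608·x^3 - 16896·x^4 - 6144·x^6)·Dx^2 + (-31 - 264·x - 364·x^2 - 2208·x^3 - 4160·x^4 - 12800·x^5 - 768·x^6 - 6144·x^7)·Dx^3 + (5 + 11·x + 80·x^2 - 116·x^3 - 80·x^4 - 704·x^5 - 1536·x^6 - 256·x^7 - 1024·x^8)·Dx^4  (order 4).
h: a_k = 0, -3, -9/2, -5, -19/4, -87/5, -357/10, -543/7, -8877/56, -1165/3, …
ICs: h(0) = 0, h′(0) = -3, h′′(0) = -9, h′′′(0) = -30.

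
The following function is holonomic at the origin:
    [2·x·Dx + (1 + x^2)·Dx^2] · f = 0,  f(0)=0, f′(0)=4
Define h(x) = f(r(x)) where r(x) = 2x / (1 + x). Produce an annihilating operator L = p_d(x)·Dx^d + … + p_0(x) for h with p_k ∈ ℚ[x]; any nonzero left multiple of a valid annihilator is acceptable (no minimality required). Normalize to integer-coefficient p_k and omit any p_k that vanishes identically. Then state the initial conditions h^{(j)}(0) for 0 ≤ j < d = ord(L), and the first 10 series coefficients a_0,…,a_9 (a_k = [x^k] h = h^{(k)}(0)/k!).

L = (2 + 10·x)·Dx + (1 + 2·x + 5·x^2)·Dx^2  (order 2).
h: a_k = 0, 8, -8, -8/3, 24, -152/5, -88/3, 1112/7, -168, -2872/9, …
ICs: h(0) = 0, h′(0) = 8.

f: a_k = 0, 4, 0, -4/3, 0, 4/5, 0, -4/7, 0, 4/9, …
h₀=f(r): pull back L_f along r ⇒ L₀.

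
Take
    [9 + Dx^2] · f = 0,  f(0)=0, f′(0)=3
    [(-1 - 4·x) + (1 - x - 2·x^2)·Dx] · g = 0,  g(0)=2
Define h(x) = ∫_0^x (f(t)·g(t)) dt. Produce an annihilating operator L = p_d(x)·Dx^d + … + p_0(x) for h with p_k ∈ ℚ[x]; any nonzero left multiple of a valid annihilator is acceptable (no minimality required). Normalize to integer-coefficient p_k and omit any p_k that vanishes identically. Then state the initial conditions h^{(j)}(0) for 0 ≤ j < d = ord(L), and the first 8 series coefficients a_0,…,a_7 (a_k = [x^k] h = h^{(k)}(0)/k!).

L = (-5 + 9·x + 18·x^2)·Dx + (2 + 8·x)·Dx^2 + (-1 + x + 2·x^2)·Dx^3  (order 3).
h: a_k = 0, 0, 3, 2, 9/4, 21/5, 287/40, 243/20, …
ICs: h(0) = 0, h′(0) = 0, h′′(0) = 6.

f: a_k = 0, 3, 0, -9/2, 0, 81/40, 0, -243/560, …
g: a_k = 2, 2, 6, 10, 22, 42, 86, 170, …
L₀ := L_f ⊗_s L_g (sym. prod.), ord ≤ 2.
∫: right-multiply L₀ by Dx.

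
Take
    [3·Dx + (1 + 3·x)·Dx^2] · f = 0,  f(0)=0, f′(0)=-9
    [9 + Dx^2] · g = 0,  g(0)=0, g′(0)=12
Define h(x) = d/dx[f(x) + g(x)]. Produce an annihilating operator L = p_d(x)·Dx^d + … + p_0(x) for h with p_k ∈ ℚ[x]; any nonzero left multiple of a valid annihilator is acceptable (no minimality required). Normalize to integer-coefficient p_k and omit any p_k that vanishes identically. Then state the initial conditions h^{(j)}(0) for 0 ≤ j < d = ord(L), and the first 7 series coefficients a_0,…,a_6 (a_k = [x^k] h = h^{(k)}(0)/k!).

L = (63 + 54·x + 81·x^2) + (9 + 45·x + 81·x^2 + 81·x^3)·Dx + (7 + 6·x + 9·x^2)·Dx^2 + (1 + 5·x + 9·x^2 + 9·x^3)·Dx^3  (order 3).
h: a_k = 3, 27, -135, 243, -1377/2, 2187, -131463/20, …
ICs: h(0) = 3, h′(0) = 27, h′′(0) = -270.

f: a_k = 0, -9, 27/2, -27, 243/4, -729/5, 729/2, …
g: a_k = 0, 12, 0, -18, 0, 81/10, 0, …
L₀ := lclm(L_f,L_g); ord L₀ ≤ 2+2.
h=h₀': d/dx-closure on L₀ ⇒ L.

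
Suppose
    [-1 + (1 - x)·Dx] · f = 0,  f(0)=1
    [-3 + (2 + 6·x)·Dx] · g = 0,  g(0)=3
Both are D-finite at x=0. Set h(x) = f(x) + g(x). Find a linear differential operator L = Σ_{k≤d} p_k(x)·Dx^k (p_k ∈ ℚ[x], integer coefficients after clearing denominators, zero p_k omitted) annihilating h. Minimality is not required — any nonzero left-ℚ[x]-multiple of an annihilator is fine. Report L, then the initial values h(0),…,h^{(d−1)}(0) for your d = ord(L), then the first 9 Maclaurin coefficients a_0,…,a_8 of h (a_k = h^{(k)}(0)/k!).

f: a_k = 1, 1, 1, 1, 1, 1, 1, 1, 1, …
g: a_k = 3, 9/2, -27/8, 81/16, -1215/128, 5103/256, -45927/1024, 216513/2048, -8444007/32768, …
Sum ⇒ L₀ = lclm(L_f,L_g) in ℚ(x)⟨Dx⟩.
L = (-21 - 27·x) + (17 + 30·x + 81·x^2)·Dx + (2 - 14·x - 42·x^2 + 54·x^3)·Dx^2  (order 2).
h: a_k = 4, 11/2, -19/8, 97/16, -1087/128, 5359/256, -44903/1024, 218561/2048, -8411239/32768, …
ICs: h(0) = 4, h′(0) = 11/2.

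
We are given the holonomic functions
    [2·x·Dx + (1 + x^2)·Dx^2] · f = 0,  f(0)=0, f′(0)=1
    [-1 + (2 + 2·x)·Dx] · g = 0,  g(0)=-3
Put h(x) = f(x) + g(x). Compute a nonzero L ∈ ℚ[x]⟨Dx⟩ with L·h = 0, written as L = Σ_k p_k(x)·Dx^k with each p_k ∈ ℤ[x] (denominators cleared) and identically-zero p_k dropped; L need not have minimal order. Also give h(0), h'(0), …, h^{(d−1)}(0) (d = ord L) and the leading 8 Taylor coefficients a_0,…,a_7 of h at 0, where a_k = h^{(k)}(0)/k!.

L = (-4 - 10·x + 12·x^2 + 6·x^3)·Dx + (-11 - 16·x + 10·x^2 + 48·x^3 + 21·x^4)·Dx^2 + (-2 + 6·x + 12·x^2 + 12·x^3 + 14·x^4 + 6·x^5)·Dx^3  (order 3).
h: a_k = -3, -1/2, 3/8, -25/48, 15/128, 151/1280, 63/1024, -2741/14336, …
ICs: h(0) = -3, h′(0) = -1/2, h′′(0) = 3/4.

f: a_k = 0, 1, 0, -1/3, 0, 1/5, 0, -1/7, …
g: a_k = -3, -3/2, 3/8, -3/16, 15/128, -21/256, 63/1024, -99/2048, …
f+g: L₀ = lclm(L_f,L_g), ord ≤ 2+1.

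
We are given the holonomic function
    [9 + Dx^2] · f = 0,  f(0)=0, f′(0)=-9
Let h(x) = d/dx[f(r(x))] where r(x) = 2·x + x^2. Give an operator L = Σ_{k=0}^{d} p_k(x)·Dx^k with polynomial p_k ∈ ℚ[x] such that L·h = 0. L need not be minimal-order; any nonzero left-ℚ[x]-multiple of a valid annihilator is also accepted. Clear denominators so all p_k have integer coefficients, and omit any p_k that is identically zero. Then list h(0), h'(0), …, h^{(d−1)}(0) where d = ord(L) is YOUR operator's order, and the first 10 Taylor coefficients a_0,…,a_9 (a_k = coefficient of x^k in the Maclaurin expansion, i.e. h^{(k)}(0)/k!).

f: a_k = 0, -9, 0, 27/2, 0, -243/40, 0, 729/560, 0, -729/4480, …
L₀ from L_f via x↦r, Dx↦r'^{-1}Dx.
Derive L from L₀ (diff closure).
L = (39 + 144·x + 216·x^2 + 144·x^3 + 36·x^4) + (-3 - 3·x)·Dx + (1 + 2·x + x^2)·Dx^2  (order 2).
h: a_k = -18, -18, 324, 648, -567, -2835, -11178/5, 13608/5, 920727/140, 97443/28, …
ICs: h(0) = -18, h′(0) = -18.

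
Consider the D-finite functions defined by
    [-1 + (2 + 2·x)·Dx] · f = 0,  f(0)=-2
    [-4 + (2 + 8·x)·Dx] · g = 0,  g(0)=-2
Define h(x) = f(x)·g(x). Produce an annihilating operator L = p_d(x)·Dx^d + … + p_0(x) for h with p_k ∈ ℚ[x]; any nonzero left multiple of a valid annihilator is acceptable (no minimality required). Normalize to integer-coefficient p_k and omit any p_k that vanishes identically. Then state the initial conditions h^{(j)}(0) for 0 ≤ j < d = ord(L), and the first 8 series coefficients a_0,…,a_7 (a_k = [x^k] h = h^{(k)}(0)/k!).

f: a_k = -2, -1, 1/4, -1/8, 5/64, -7/128, 21/512, -33/1024, …
g: a_k = -2, -4, 4, -8, 20, -56, 168, -528, …
Sym-product of L_f,L_g gives L₀ (≤ ord 1).
L = (-5 - 8·x) + (2 + 10·x + 8·x^2)·Dx  (order 1).
h: a_k = 4, 10, -9/2, 45/4, -981/32, 5715/64, -70029/256, 445725/512, …
ICs: h(0) = 4.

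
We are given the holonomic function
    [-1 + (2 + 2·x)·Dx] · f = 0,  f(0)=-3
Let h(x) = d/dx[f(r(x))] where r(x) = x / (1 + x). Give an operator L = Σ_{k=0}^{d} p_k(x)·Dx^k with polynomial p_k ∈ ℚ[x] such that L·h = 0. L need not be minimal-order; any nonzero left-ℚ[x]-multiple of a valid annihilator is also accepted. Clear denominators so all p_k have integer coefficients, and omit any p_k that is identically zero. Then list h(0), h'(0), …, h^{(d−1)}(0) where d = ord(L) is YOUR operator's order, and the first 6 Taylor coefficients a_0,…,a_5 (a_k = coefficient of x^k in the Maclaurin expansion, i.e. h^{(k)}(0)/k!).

L = (-5 - 8·x) + (-2 - 6·x - 4·x^2)·Dx  (order 1).
h: a_k = -3/2, 15/4, -117/16, 423/32, -5985/256, 21177/512, …
ICs: h(0) = -3/2.

f: a_k = -3, -3/2, 3/8, -3/16, 15/128, -21/256, …
f∘r: x↦r, Dx↦Dx/r' in L_f ⇒ L₀.
Differentiate: ansatz ord ≤ ord L₀ ⇒ L.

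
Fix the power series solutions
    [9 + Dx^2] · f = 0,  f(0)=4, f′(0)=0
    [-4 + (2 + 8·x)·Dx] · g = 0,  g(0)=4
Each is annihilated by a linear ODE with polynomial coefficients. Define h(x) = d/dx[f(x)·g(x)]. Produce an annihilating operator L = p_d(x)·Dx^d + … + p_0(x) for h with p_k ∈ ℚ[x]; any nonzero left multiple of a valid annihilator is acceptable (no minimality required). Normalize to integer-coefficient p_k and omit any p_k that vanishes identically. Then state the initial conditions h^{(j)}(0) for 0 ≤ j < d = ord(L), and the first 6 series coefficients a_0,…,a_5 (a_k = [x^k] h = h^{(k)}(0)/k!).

L = (131 + 1392·x + 4512·x^2 + 6912·x^3 + 6912·x^4) + (4 - 80·x - 576·x^2 - 768·x^3)·Dx + (7 + 80·x + 352·x^2 + 768·x^3 + 768·x^4)·Dx^2  (order 2).
h: a_k = 32, -208, -240, 152, 1340, -22446/5, …
ICs: h(0) = 32, h′(0) = -208.

f: a_k = 4, 0, -18, 0, 27/2, 0, …
g: a_k = 4, 8, -8, 16, -40, 112, …
f·g: L₀ = L_f ⊗_s L_g, ord ≤ 2·1.
Differentiate: ansatz ord ≤ ord L₀ ⇒ L.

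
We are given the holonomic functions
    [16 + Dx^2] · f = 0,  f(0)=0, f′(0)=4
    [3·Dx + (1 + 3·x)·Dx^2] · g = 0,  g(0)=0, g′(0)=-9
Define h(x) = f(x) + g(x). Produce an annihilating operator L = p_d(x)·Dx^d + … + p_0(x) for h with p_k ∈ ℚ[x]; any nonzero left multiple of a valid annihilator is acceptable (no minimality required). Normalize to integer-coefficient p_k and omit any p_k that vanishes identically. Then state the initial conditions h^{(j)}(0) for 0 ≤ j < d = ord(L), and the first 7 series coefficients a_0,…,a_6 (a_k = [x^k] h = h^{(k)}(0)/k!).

f: a_k = 0, 4, 0, -32/3, 0, 128/15, 0, …
g: a_k = 0, -9, 27/2, -27, 243/4, -729/5, 729/2, …
f+g: L₀ = lclm(L_f,L_g), ord ≤ 2+2.
L = (1680 + 2304·x + 3456·x^2)·Dx + (272 + 1584·x + 3456·x^2 + 3456·x^3)·Dx^2 + (105 + 144·x + 216·x^2)·Dx^3 + (17 + 99·x + 216·x^2 + 216·x^3)·Dx^4  (order 4).
h: a_k = 0, -5, 27/2, -113/3, 243/4, -2059/15, 729/2, …
ICs: h(0) = 0, h′(0) = -5, h′′(0) = 27, h′′′(0) = -226.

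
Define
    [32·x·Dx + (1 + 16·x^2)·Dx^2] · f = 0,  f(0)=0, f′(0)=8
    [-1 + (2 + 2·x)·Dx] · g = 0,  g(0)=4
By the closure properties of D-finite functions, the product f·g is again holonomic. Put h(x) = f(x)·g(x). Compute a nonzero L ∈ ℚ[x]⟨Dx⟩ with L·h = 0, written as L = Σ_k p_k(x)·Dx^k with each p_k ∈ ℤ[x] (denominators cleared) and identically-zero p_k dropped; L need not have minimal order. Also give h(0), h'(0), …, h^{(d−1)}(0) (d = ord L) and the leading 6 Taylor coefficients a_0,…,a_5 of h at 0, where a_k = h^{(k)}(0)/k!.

f: a_k = 0, 8, 0, -128/3, 0, 2048/5, …
g: a_k = 4, 2, -1/2, 1/4, -5/32, 7/64, …
Product ⇒ symmetric product L₀, ord ≤ 2.
L = (3 - 64·x - 16·x^2) + (-4 + 124·x + 192·x^2 + 64·x^3)·Dx + (4 + 8·x + 68·x^2 + 128·x^3 + 64·x^4)·Dx^2  (order 2).
h: a_k = 0, 32, 16, -524/3, -250/3, 99509/60, …
ICs: h(0) = 0, h′(0) = 32.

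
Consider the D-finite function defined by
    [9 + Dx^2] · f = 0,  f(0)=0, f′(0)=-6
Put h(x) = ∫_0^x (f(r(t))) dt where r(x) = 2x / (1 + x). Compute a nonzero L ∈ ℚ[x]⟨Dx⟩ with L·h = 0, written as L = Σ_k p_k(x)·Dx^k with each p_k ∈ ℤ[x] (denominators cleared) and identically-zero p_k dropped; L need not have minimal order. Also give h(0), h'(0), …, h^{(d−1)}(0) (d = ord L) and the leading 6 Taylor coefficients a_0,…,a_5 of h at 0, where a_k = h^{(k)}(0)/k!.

L = 36·Dx + (2 + 6·x + 6·x^2 + 2·x^3)·Dx^2 + (1 + 4·x + 6·x^2 + 4·x^3 + x^4)·Dx^3  (order 3).
h: a_k = 0, 0, -6, 4, 15, -204/5, …
ICs: h(0) = 0, h′(0) = 0, h′′(0) = -12.

f: a_k = 0, -6, 0, 9, 0, -81/20, …
Substitute x→r, Dx→(1/r')Dx; clear ⇒ L₀.
h=∫h₀ ⇒ L = L₀·Dx.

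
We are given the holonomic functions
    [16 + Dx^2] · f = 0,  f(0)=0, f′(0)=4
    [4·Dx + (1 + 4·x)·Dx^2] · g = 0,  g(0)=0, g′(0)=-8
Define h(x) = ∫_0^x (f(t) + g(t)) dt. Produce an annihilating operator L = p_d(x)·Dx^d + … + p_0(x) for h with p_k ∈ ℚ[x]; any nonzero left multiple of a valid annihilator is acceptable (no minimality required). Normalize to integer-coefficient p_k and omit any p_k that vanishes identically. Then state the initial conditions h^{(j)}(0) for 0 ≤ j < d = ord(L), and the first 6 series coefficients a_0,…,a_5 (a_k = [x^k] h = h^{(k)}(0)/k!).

L = (448 + 512·x + 1024·x^2)·Dx^2 + (48 + 320·x + 768·x^2 + 1024·x^3)·Dx^3 + (28 + 32·x + 64·x^2)·Dx^4 + (3 + 20·x + 48·x^2 + 64·x^3)·Dx^5  (order 5).
h: a_k = 0, 0, -2, 16/3, -40/3, 128/5, …
ICs: h(0) = 0, h′(0) = 0, h′′(0) = -4, h′′′(0) = 32, h′′′′(0) = -320.

f: a_k = 0, 4, 0, -32/3, 0, 128/15, …
g: a_k = 0, -8, 16, -128/3, 128, -2048/5, …
h₀=f+g: left-lcm gives L₀, ord ≤ 4.
Integrate: L := L₀·Dx.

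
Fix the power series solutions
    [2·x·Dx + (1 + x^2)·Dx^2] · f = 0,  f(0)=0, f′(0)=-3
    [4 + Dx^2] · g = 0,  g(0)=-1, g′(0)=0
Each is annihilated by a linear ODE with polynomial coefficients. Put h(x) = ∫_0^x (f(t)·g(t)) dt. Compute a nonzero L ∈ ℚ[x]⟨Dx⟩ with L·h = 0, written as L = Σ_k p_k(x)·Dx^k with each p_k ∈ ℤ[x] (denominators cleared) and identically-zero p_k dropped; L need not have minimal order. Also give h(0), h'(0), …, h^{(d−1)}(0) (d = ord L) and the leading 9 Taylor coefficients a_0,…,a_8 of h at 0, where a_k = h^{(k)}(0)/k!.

L = (160 + 464·x^2 + 464·x^4 + 256·x^6 + 64·x^8)·Dx + (96·x + 224·x^3 + 192·x^5 + 64·x^7)·Dx^2 + (60 + 188·x^2 + 216·x^4 + 128·x^6 + 32·x^8)·Dx^3 + (24·x + 56·x^3 + 48·x^5 + 16·x^7)·Dx^4 + (5 + 18·x^2 + 25·x^4 + 16·x^6 + 4·x^8)·Dx^5  (order 5).
h: a_k = 0, 0, 3/2, 0, -7/4, 0, 23/30, 0, -269/840, …
ICs: h(0) = 0, h′(0) = 0, h′′(0) = 3, h′′′(0) = 0, h′′′′(0) = -42.

f: a_k = 0, -3, 0, 1, 0, -3/5, 0, 3/7, 0, …
g: a_k = -1, 0, 2, 0, -2/3, 0, 4/45, 0, -2/315, …
Product ⇒ symmetric product L₀, ord ≤ 4.
Integrate: L := L₀·Dx.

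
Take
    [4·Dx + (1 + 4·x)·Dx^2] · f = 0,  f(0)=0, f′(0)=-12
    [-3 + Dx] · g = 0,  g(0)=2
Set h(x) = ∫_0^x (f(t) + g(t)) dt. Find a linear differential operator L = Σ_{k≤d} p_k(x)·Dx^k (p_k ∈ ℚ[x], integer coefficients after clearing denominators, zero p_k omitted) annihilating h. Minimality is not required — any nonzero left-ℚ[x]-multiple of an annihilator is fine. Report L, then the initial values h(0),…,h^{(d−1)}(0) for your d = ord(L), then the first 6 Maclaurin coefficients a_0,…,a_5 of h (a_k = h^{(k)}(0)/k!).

L = (-132 - 144·x)·Dx^2 + (23 - 72·x - 144·x^2)·Dx^3 + (7 + 40·x + 48·x^2)·Dx^4  (order 4).
h: a_k = 0, 2, -3, 11, -55/4, 159/4, …
ICs: h(0) = 0, h′(0) = 2, h′′(0) = -6, h′′′(0) = 66.

f: a_k = 0, -12, 24, -64, 192, -3072/5, …
g: a_k = 2, 6, 9, 9, 27/4, 81/20, …
L₀ := lclm(L_f,L_g); ord L₀ ≤ 2+1.
h=∫h₀ ⇒ L = L₀·Dx.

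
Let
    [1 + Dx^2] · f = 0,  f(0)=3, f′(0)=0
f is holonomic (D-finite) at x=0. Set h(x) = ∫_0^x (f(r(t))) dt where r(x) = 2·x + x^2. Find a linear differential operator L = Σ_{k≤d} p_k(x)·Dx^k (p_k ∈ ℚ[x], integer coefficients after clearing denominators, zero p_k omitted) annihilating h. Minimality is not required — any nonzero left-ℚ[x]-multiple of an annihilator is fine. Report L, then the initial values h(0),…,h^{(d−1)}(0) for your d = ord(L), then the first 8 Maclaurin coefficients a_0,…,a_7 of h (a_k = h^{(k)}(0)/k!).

L = (4 + 12·x + 12·x^2 + 4·x^3)·Dx - Dx^2 + (1 + x)·Dx^3  (order 3).
h: a_k = 0, 3, 0, -2, -3/2, 1/10, 2/3, 41/105, …
ICs: h(0) = 0, h′(0) = 3, h′′(0) = 0.

f: a_k = 3, 0, -3/2, 0, 1/8, 0, -1/240, 0, …
Change of var in L_f (x↦r) gives L₀.
Integrate: L := L₀·Dx.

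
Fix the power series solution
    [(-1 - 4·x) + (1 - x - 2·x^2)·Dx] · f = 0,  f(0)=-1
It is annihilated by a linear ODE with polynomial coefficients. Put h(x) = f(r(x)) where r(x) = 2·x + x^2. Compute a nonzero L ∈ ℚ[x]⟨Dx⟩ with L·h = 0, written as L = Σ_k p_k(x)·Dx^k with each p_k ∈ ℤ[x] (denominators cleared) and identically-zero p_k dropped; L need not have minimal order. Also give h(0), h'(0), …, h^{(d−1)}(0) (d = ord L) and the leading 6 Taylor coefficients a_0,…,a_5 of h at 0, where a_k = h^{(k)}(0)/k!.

L = (2 + 16·x + 8·x^2) + (-1 + 3·x + 6·x^2 + 2·x^3)·Dx  (order 1).
h: a_k = -1, -2, -13, -52, -239, -1054, …
ICs: h(0) = -1.

f: a_k = -1, -1, -3, -5, -11, -21, …
Substitute x→r, Dx→(1/r')Dx; clear ⇒ L₀.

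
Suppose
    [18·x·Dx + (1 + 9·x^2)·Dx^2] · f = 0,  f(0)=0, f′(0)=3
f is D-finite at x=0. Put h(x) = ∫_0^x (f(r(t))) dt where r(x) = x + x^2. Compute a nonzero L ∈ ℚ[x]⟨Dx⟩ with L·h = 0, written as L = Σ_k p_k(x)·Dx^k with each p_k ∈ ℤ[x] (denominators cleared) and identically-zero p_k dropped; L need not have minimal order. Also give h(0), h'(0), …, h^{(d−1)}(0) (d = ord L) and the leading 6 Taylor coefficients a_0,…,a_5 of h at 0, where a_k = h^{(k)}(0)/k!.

L = (-2 + 18·x + 72·x^2 + 108·x^3 + 54·x^4)·Dx^2 + (1 + 2·x + 9·x^2 + 36·x^3 + 45·x^4 + 18·x^5)·Dx^3  (order 3).
h: a_k = 0, 0, 3/2, 1, -9/4, -27/5, …
ICs: h(0) = 0, h′(0) = 0, h′′(0) = 3.

f: a_k = 0, 3, 0, -9, 0, 243/5, …
L₀ from L_f via x↦r, Dx↦r'^{-1}Dx.
∫: right-multiply L₀ by Dx.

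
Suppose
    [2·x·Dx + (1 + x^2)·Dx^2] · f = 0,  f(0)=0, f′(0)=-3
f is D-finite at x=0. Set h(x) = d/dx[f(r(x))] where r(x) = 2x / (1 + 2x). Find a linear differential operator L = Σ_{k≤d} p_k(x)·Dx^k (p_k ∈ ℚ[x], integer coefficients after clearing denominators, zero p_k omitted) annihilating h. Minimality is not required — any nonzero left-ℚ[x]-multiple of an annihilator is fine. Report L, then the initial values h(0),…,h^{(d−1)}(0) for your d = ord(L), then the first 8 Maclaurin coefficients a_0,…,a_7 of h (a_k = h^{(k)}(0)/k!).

L = (4 + 16·x) + (1 + 4·x + 8·x^2)·Dx  (order 1).
h: a_k = -6, 24, -48, 0, 384, -1536, 3072, 0, …
ICs: h(0) = -6.

f: a_k = 0, -3, 0, 1, 0, -3/5, 0, 3/7, …
h₀=f(r): pull back L_f along r ⇒ L₀.
Differentiate: ansatz ord ≤ ord L₀ ⇒ L.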